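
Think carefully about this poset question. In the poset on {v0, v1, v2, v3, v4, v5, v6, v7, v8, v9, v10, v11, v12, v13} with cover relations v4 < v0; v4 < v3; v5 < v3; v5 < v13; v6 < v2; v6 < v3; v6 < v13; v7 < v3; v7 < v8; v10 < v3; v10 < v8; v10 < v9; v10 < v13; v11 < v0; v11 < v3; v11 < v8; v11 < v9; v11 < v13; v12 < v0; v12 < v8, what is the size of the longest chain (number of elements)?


A chain is a totally ordered subset; we count the number of elements in a maximum chain.
Compute, for each element x, the size of the longest chain ending at x:
  v1: 1
  v4: 1
  v5: 1
  v6: 1
  v7: 1
  v10: 1
  ...
A maximum chain: v4 < v0
Number of elements in the longest chain: 2


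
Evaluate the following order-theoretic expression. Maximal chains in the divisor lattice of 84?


A maximal chain goes from the minimum element to a maximal element via cover relations.
Counting all min-to-max paths in the cover graph.
Total maximal chains: 12


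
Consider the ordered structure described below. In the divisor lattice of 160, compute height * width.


Height = length of longest chain minus 1; width = size of largest antichain.
A maximum chain: 1 | 5 | 10 | 20 | 40 | 80 | 160  (height 6).
A maximum antichain: {2, 5}  (width 2).
Product = 6 * 2 = 12


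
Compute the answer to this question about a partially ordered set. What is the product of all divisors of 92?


Divisors of 92: [1, 2, 4, 23, 46, 92]
Product = n^(d(n)/2) = 92^(6/2)
Product = 778688


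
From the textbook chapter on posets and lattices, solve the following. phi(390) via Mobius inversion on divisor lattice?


phi(n) = n * prod_{p|n} (1 - 1/p).
Prime divisors of 390: [2, 3, 5, 13]
phi(390) = 390 * (1 - 1/2) * (1 - 1/3) * (1 - 1/5) * (1 - 1/13)
phi(390) = 96


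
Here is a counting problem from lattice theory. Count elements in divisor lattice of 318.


Divisors of 318: [1, 2, 3, 6, 53, 106, 159, 318]
Count: 8


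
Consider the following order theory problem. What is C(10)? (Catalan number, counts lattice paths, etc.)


C(n) = C(2n, n) / (n+1).
C(20, 10) = 184756
C(10) = 184756 / 11 = 16796


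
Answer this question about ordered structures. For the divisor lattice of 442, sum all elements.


sigma(n) = sum of divisors.
Divisors of 442: [1, 2, 13, 17, 26, 34, 221, 442]
Sum = 756


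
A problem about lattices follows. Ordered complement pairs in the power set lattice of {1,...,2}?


Complement pair (a,b): a meet b = bottom, a join b = top.
Here: A intersect B = {} and A union B = {1,...,2}.
Pairs found: ({},{1,2}), ({1},{2}), ({2},{1}), ({1,2},{})
Total ordered pairs: 4


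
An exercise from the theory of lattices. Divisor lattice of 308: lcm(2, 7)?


Join=lcm.
gcd(2,7)=1
lcm=14


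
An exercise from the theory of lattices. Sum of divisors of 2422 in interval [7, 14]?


Interval [7,14] in divisors of 2422: [7, 14]
Sum = 21


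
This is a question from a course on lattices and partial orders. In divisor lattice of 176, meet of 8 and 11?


In a divisor lattice, meet = gcd (greatest common divisor).
By Euclidean algorithm or factoring: gcd(8,11) = 1


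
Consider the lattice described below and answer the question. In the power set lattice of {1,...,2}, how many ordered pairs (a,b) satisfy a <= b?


The order relation is {(a,b) : a <= b}, reflexive so it includes (a,a).
Examples: ({},{}), ({},{1,2}), ({},{1}), ({},{2}), ({1,2},{1,2}), ...
Total ordered pairs: 9


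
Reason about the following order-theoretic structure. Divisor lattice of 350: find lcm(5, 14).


In a divisor lattice, join = lcm (least common multiple).
gcd(5,14) = 1
lcm(5,14) = 5*14/gcd = 70/1 = 70


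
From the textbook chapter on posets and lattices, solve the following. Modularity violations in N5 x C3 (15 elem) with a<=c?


Modular law: if a <= c then a v (b ^ c) = (a v b) ^ c.
Check all triples (a,b,c) with a <= c among 15 elements.
  e.g. a=(a,0), b=(c,0), c=(b,0): lhs=(a,0) != rhs=(b,0)
  e.g. a=(a,0), b=(c,1), c=(b,0): lhs=(a,0) != rhs=(b,0)
Total violating triples: 18


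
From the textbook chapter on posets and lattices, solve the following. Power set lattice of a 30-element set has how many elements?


Power set = 2^n.
2^30 = 1073741824


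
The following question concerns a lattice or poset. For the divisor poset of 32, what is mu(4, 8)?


In a divisor lattice, mu(a,b) = mu(b/a) where mu is the classical Mobius function.
b/a = 8/4 = 2
Prime factorization of 2: primes [2]
2 is squarefree with 1 prime factor(s), so mu(2) = (-1)^1 = -1


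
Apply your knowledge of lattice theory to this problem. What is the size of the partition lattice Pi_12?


B(n) = number of set partitions of an n-element set.
B(n) satisfies the recurrence: B(n+1) = sum_k C(n,k)*B(k).
B(12) = 4213597


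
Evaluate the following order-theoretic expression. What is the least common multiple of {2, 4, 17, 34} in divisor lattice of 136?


In a divisor lattice, join = lcm (least common multiple).
Compute lcm iteratively: start with first element, then lcm(current, next).
Elements: [2, 4, 17, 34]
lcm(2,4) = 4
lcm(4,17) = 68
lcm(68,34) = 68
Final lcm = 68


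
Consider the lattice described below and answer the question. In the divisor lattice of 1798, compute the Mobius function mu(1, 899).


In a divisor lattice, mu(a,b) = mu(b/a) where mu is the classical Mobius function.
b/a = 899/1 = 899
Prime factorization of 899: primes [29, 31]
899 is squarefree with 2 prime factor(s), so mu(899) = (-1)^2 = 1


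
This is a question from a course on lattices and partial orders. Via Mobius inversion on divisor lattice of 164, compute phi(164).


phi(n) = n * prod_{p|n} (1 - 1/p).
Prime divisors of 164: [2, 41]
phi(164) = 164 * (1 - 1/2) * (1 - 1/41)
phi(164) = 80


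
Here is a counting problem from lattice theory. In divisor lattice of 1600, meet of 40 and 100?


In a divisor lattice, meet = gcd (greatest common divisor).
By Euclidean algorithm or factoring: gcd(40,100) = 20


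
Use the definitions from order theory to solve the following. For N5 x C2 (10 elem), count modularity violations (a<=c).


Modular law: if a <= c then a v (b ^ c) = (a v b) ^ c.
Check all triples (a,b,c) with a <= c among 10 elements.
  e.g. a=(a,0), b=(c,0), c=(b,0): lhs=(a,0) != rhs=(b,0)
  e.g. a=(a,0), b=(c,1), c=(b,0): lhs=(a,0) != rhs=(b,0)
Total violating triples: 6


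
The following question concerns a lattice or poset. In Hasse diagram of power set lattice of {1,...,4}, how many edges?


A cover relation a -< b holds when a < b with no c strictly between.
Cover relations:
  {} -< {1}
  {} -< {2}
  {} -< {3}
  {} -< {4}
  {1} -< {1,2}
  {1} -< {1,3}
  {1} -< {1,4}
  {2} -< {1,2}
  ...24 more
Total: 32


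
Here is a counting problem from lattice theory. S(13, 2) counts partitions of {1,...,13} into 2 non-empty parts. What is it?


S(n,k) = k*S(n-1,k) + S(n-1,k-1).
S(12,2) = 2047, S(12,1) = 1
S(13,2) = 2*2047 + 1 = 4094 + 1
S(13,2) = 4095


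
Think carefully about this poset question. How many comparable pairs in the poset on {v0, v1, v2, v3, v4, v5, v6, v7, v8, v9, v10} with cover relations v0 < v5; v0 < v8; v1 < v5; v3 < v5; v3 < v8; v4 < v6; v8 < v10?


A comparable pair {a,b} has a < b or b < a in the order.
Count unordered pairs where one element is strictly below the other.
Examples: {v0,v5}, {v0,v8}, {v0,v10}, {v1,v5}, ...
Total comparable pairs: 9


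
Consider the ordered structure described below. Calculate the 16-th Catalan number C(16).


C(n) = C(2n, n) / (n+1).
C(32, 16) = 601080390
C(16) = 601080390 / 17 = 35357670


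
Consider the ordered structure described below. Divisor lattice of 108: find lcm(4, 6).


In a divisor lattice, join = lcm (least common multiple).
gcd(4,6) = 2
lcm(4,6) = 4*6/gcd = 24/2 = 12


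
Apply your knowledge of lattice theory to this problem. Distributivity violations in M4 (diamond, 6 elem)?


Distributive law: a ^ (b v c) = (a ^ b) v (a ^ c).
Check all 6^3 = 216 ordered triples (a,b,c).
  e.g. a=a1, b=a2, c=a3: lhs=a1 != rhs=0
  e.g. a=a1, b=a2, c=a4: lhs=a1 != rhs=0
Total violating triples: 24


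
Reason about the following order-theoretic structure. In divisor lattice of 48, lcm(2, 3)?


Join=lcm.
gcd(2,3)=1
lcm=6


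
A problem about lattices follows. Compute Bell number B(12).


B(n) = number of set partitions of an n-element set.
B(n) satisfies the recurrence: B(n+1) = sum_k C(n,k)*B(k).
B(12) = 4213597


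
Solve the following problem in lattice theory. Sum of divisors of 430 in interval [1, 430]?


Interval [1,430] in divisors of 430: [1, 2, 5, 10, 43, 86, 215, 430]
Sum = 792


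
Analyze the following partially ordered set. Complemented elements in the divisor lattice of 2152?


An element a is complemented if some b has a meet b = bottom, a join b = top.
a is complemented iff gcd(a, n/a)=1, i.e. a is a unitary divisor of 2152.
Complemented elements: 1, 8, 269, 2152
Count: 4


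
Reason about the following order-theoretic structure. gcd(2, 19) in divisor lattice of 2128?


Meet=gcd.
gcd(2,19)=1


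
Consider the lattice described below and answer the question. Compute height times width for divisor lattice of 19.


Height = length of longest chain minus 1; width = size of largest antichain.
A maximum chain: 1 | 19  (height 1).
A maximum antichain: {1}  (width 1).
Product = 1 * 1 = 1


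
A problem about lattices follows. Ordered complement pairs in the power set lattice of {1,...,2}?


Complement pair (a,b): a meet b = bottom, a join b = top.
Here: A intersect B = {} and A union B = {1,...,2}.
Pairs found: ({},{1,2}), ({1},{2}), ({2},{1}), ({1,2},{})
Total ordered pairs: 4


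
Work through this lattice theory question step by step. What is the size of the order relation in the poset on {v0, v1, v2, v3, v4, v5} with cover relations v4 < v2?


The order relation is {(a,b) : a <= b}, reflexive so it includes (a,a).
Examples: (v0,v0), (v1,v1), (v2,v2), (v3,v3), (v4,v2), ...
Total ordered pairs: 7


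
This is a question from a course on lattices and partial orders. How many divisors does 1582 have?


Divisors of 1582: [1, 2, 7, 14, 113, 226, 791, 1582]
Count: 8


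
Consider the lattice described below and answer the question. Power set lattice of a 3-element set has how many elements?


Power set = 2^n.
2^3 = 8


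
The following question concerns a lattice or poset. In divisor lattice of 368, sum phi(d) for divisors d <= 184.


Divisors of 368 up to 184: [1, 2, 4, 8, 16, 23, 46, 92, 184]
phi values: [1, 1, 2, 4, 8, 22, 22, 44, 88]
Sum = 192


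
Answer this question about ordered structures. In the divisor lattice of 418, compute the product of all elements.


Divisors of 418: [1, 2, 11, 19, 22, 38, 209, 418]
Product = n^(d(n)/2) = 418^(8/2)
Product = 30528476176


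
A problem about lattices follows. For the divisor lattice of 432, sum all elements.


sigma(n) = sum of divisors.
Divisors of 432: [1, 2, 3, 4, 6, 8, 9, 12, 16, 18, 24, 27, 36, 48, 54, 72, 108, 144, 216, 432]
Sum = 1240


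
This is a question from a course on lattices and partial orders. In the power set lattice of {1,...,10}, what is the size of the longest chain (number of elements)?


A chain is a totally ordered subset; we count the number of elements in a maximum chain.
Compute, for each element x, the size of the longest chain ending at x:
  {}: 1
  {1}: 2
  {2}: 2
  {3}: 2
  {4}: 2
  {5}: 2
  ...
A maximum chain: {} < {1} < {1,2} < {1,2,3} < {1,2,3,4} < {1,2,3,4,5} < {1,2,3,4,5,6} < {1,2,3,4,5,6,7} < {1,2,3,4,5,6,7,8} < {1,2,3,4,5,6,7,8,9} < {1,2,3,4,5,6,7,8,9,10}
Number of elements in the longest chain: 11


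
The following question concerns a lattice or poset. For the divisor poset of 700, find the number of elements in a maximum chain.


A chain is a totally ordered subset; we count the number of elements in a maximum chain.
Compute, for each element x, the size of the longest chain ending at x:
  1: 1
  2: 2
  5: 2
  7: 2
  4: 3
  25: 3
  ...
A maximum chain: 1 < 2 < 4 < 20 < 100 < 700
Number of elements in the longest chain: 6


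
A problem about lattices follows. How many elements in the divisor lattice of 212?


Divisors of 212: [1, 2, 4, 53, 106, 212]
Count: 6


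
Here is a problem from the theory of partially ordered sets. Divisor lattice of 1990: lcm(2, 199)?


Join=lcm.
gcd(2,199)=1
lcm=398


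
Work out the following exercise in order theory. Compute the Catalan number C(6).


C(n) = C(2n, n) / (n+1).
C(12, 6) = 924
C(6) = 924 / 7 = 132


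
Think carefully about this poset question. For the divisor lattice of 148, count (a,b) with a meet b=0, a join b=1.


Complement pair (a,b): a meet b = bottom, a join b = top.
Here: gcd(a,b)=1 and lcm(a,b)=148, i.e. a*b=148 with a,b coprime.
Pairs found: (1,148), (4,37), (37,4), (148,1)
Total ordered pairs: 4


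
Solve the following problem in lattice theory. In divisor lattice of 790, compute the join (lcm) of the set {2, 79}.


In a divisor lattice, join = lcm (least common multiple).
Compute lcm iteratively: start with first element, then lcm(current, next).
Elements: [2, 79]
lcm(2,79) = 158
Final lcm = 158


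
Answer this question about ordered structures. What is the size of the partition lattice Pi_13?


B(n) = number of set partitions of an n-element set.
B(n) satisfies the recurrence: B(n+1) = sum_k C(n,k)*B(k).
B(13) = 27644437


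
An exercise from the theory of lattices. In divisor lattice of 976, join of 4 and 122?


In a divisor lattice, join = lcm (least common multiple).
gcd(4,122) = 2
lcm(4,122) = 4*122/gcd = 488/2 = 244


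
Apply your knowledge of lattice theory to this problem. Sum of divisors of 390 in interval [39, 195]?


Interval [39,195] in divisors of 390: [39, 195]
Sum = 234


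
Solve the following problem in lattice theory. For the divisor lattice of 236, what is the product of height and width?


Height = length of longest chain minus 1; width = size of largest antichain.
A maximum chain: 1 | 59 | 118 | 236  (height 3).
A maximum antichain: {2, 59}  (width 2).
Product = 3 * 2 = 6


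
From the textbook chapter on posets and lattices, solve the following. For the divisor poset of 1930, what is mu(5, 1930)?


In a divisor lattice, mu(a,b) = mu(b/a) where mu is the classical Mobius function.
b/a = 1930/5 = 386
Prime factorization of 386: primes [2, 193]
386 is squarefree with 2 prime factor(s), so mu(386) = (-1)^2 = 1


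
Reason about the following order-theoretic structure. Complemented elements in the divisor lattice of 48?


An element a is complemented if some b has a meet b = bottom, a join b = top.
a is complemented iff gcd(a, n/a)=1, i.e. a is a unitary divisor of 48.
Complemented elements: 1, 3, 16, 48
Count: 4


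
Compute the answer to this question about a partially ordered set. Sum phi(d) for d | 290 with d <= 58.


Divisors of 290 up to 58: [1, 2, 5, 10, 29, 58]
phi values: [1, 1, 4, 4, 28, 28]
Sum = 66


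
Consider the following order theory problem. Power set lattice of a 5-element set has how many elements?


Power set = 2^n.
2^5 = 32


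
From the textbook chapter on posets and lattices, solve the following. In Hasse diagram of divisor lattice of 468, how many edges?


A cover relation a -< b holds when a < b with no c strictly between.
Cover relations:
  1 -< 2
  1 -< 3
  1 -< 13
  2 -< 4
  2 -< 6
  2 -< 26
  3 -< 6
  3 -< 9
  ...25 more
Total: 33


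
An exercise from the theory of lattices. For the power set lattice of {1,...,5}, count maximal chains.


A maximal chain goes from the minimum element to a maximal element via cover relations.
Counting all min-to-max paths in the cover graph.
Total maximal chains: 120


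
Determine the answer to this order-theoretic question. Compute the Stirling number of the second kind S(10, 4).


S(n,k) = k*S(n-1,k) + S(n-1,k-1).
S(9,4) = 7770, S(9,3) = 3025
S(10,4) = 4*7770 + 3025 = 31080 + 3025
S(10,4) = 34105


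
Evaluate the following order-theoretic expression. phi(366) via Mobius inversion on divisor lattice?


phi(n) = n * prod_{p|n} (1 - 1/p).
Prime divisors of 366: [2, 3, 61]
phi(366) = 366 * (1 - 1/2) * (1 - 1/3) * (1 - 1/61)
phi(366) = 120


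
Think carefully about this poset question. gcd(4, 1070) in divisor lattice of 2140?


Meet=gcd.
gcd(4,1070)=2


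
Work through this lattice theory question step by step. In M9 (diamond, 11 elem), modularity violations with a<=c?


Modular law: if a <= c then a v (b ^ c) = (a v b) ^ c.
Check all triples (a,b,c) with a <= c among 11 elements.
This lattice is modular (diamonds M_m and their chain-products are modular).
Total violating triples: 0


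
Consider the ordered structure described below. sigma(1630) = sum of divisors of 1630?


sigma(n) = sum of divisors.
Divisors of 1630: [1, 2, 5, 10, 163, 326, 815, 1630]
Sum = 2952


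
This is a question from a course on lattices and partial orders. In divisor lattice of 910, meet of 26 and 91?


In a divisor lattice, meet = gcd (greatest common divisor).
By Euclidean algorithm or factoring: gcd(26,91) = 13


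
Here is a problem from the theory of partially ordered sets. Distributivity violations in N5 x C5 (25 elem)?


Distributive law: a ^ (b v c) = (a ^ b) v (a ^ c).
Check all 25^3 = 15625 ordered triples (a,b,c).
  e.g. a=(b,0), b=(a,0), c=(c,0): lhs=(b,0) != rhs=(a,0)
  e.g. a=(b,0), b=(a,0), c=(c,1): lhs=(b,0) != rhs=(a,0)
Total violating triples: 250


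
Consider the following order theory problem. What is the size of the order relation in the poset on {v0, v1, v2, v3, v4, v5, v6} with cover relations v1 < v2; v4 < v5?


The order relation is {(a,b) : a <= b}, reflexive so it includes (a,a).
Examples: (v0,v0), (v1,v1), (v1,v2), (v2,v2), (v3,v3), ...
Total ordered pairs: 9


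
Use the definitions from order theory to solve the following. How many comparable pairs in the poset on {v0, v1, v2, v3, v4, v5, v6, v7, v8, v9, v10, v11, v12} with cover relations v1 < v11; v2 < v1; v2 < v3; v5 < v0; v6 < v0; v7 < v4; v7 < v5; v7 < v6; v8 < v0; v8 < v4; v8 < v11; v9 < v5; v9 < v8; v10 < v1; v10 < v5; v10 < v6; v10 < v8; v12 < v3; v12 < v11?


A comparable pair {a,b} has a < b or b < a in the order.
Count unordered pairs where one element is strictly below the other.
Examples: {v0,v5}, {v0,v6}, {v0,v7}, {v0,v8}, ...
Total comparable pairs: 27


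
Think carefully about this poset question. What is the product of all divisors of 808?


Divisors of 808: [1, 2, 4, 8, 101, 202, 404, 808]
Product = n^(d(n)/2) = 808^(8/2)
Product = 426231402496


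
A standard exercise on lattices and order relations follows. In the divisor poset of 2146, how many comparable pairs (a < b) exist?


A comparable pair {a,b} has a < b or b < a in the order.
Count unordered pairs where one element is strictly below the other.
Examples: {1,2}, {1,29}, {1,37}, {1,58}, ...
Total comparable pairs: 19


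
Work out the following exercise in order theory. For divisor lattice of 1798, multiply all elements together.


Divisors of 1798: [1, 2, 29, 31, 58, 62, 899, 1798]
Product = n^(d(n)/2) = 1798^(8/2)
Product = 10451021702416


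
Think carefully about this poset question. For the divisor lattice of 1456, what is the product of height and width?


Height = length of longest chain minus 1; width = size of largest antichain.
A maximum chain: 1 | 13 | 91 | 182 | 364 | 728 | 1456  (height 6).
A maximum antichain: {4, 14, 26, 91}  (width 4).
Product = 6 * 4 = 24


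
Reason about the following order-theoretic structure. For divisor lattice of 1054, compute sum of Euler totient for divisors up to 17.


Divisors of 1054 up to 17: [1, 2, 17]
phi values: [1, 1, 16]
Sum = 18


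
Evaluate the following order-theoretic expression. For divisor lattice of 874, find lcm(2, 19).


In a divisor lattice, join = lcm (least common multiple).
Compute lcm iteratively: start with first element, then lcm(current, next).
Elements: [2, 19]
lcm(2,19) = 38
Final lcm = 38


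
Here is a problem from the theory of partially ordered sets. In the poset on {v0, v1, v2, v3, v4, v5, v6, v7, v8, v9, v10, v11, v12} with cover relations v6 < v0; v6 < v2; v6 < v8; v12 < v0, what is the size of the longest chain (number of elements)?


A chain is a totally ordered subset; we count the number of elements in a maximum chain.
Compute, for each element x, the size of the longest chain ending at x:
  v1: 1
  v3: 1
  v4: 1
  v5: 1
  v6: 1
  v7: 1
  ...
A maximum chain: v6 < v0
Number of elements in the longest chain: 2


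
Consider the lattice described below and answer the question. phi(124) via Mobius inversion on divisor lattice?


phi(n) = n * prod_{p|n} (1 - 1/p).
Prime divisors of 124: [2, 31]
phi(124) = 124 * (1 - 1/2) * (1 - 1/31)
phi(124) = 60


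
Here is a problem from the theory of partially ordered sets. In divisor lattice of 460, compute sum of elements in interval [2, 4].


Interval [2,4] in divisors of 460: [2, 4]
Sum = 6


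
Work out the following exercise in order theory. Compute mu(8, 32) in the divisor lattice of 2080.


In a divisor lattice, mu(a,b) = mu(b/a) where mu is the classical Mobius function.
b/a = 32/8 = 4
Prime factorization of 4: primes [2]
4 is not squarefree, so mu(4) = 0


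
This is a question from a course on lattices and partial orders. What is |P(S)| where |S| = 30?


Power set = 2^n.
2^30 = 1073741824


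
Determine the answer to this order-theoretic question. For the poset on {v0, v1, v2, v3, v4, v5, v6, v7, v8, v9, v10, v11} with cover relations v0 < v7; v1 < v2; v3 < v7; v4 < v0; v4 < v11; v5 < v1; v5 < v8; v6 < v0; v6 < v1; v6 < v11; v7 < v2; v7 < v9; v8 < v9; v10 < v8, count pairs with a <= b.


The order relation is {(a,b) : a <= b}, reflexive so it includes (a,a).
Examples: (v0,v0), (v0,v2), (v0,v7), (v0,v9), (v1,v1), ...
Total ordered pairs: 39


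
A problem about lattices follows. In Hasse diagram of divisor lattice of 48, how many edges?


A cover relation a -< b holds when a < b with no c strictly between.
Cover relations:
  1 -< 2
  1 -< 3
  2 -< 4
  2 -< 6
  3 -< 6
  4 -< 8
  4 -< 12
  6 -< 12
  ...5 more
Total: 13


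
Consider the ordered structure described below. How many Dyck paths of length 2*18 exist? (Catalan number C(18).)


C(n) = C(2n, n) / (n+1).
C(36, 18) = 9075135300
C(18) = 9075135300 / 19 = 477638700


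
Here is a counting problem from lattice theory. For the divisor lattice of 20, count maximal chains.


A maximal chain goes from the minimum element to a maximal element via cover relations.
Counting all min-to-max paths in the cover graph.
Total maximal chains: 3


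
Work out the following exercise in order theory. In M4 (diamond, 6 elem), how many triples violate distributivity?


Distributive law: a ^ (b v c) = (a ^ b) v (a ^ c).
Check all 6^3 = 216 ordered triples (a,b,c).
  e.g. a=a1, b=a2, c=a3: lhs=a1 != rhs=0
  e.g. a=a1, b=a2, c=a4: lhs=a1 != rhs=0
Total violating triples: 24


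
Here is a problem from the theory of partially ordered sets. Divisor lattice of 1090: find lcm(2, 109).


In a divisor lattice, join = lcm (least common multiple).
gcd(2,109) = 1
lcm(2,109) = 2*109/gcd = 218/1 = 218


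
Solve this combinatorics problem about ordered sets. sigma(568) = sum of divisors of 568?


sigma(n) = sum of divisors.
Divisors of 568: [1, 2, 4, 8, 71, 142, 284, 568]
Sum = 1080


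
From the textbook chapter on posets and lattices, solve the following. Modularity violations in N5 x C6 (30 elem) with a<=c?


Modular law: if a <= c then a v (b ^ c) = (a v b) ^ c.
Check all triples (a,b,c) with a <= c among 30 elements.
  e.g. a=(a,0), b=(c,0), c=(b,0): lhs=(a,0) != rhs=(b,0)
  e.g. a=(a,0), b=(c,1), c=(b,0): lhs=(a,0) != rhs=(b,0)
Total violating triples: 126


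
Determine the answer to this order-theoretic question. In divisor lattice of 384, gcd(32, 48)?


Meet=gcd.
gcd(32,48)=16


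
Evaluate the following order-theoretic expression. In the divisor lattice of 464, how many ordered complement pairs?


Complement pair (a,b): a meet b = bottom, a join b = top.
Here: gcd(a,b)=1 and lcm(a,b)=464, i.e. a*b=464 with a,b coprime.
Pairs found: (1,464), (16,29), (29,16), (464,1)
Total ordered pairs: 4


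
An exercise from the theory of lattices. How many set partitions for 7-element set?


B(n) = number of set partitions of an n-element set.
B(n) satisfies the recurrence: B(n+1) = sum_k C(n,k)*B(k).
B(7) = 877


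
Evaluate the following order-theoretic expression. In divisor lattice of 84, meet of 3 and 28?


In a divisor lattice, meet = gcd (greatest common divisor).
By Euclidean algorithm or factoring: gcd(3,28) = 1


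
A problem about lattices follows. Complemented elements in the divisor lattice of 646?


An element a is complemented if some b has a meet b = bottom, a join b = top.
a is complemented iff gcd(a, n/a)=1, i.e. a is a unitary divisor of 646.
Complemented elements: 1, 2, 17, 19, 34, 38, ... (2 more)
Count: 8


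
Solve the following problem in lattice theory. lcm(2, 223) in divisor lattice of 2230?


Join=lcm.
gcd(2,223)=1
lcm=446


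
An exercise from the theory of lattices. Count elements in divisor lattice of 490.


Divisors of 490: [1, 2, 5, 7, 10, 14, 35, 49, 70, 98, 245, 490]
Count: 12


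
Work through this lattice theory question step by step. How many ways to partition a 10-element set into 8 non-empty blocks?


S(n,k) = k*S(n-1,k) + S(n-1,k-1).
S(9,8) = 36, S(9,7) = 462
S(10,8) = 8*36 + 462 = 288 + 462
S(10,8) = 750


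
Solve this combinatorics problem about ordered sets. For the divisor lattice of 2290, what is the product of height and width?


Height = length of longest chain minus 1; width = size of largest antichain.
A maximum chain: 1 | 229 | 1145 | 2290  (height 3).
A maximum antichain: {2, 5, 229}  (width 3).
Product = 3 * 3 = 9


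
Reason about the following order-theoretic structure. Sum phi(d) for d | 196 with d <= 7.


Divisors of 196 up to 7: [1, 2, 4, 7]
phi values: [1, 1, 2, 6]
Sum = 10


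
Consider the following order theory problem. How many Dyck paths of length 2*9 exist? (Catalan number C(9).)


C(n) = C(2n, n) / (n+1).
C(18, 9) = 48620
C(9) = 48620 / 10 = 4862


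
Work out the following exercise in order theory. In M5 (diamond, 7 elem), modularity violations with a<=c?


Modular law: if a <= c then a v (b ^ c) = (a v b) ^ c.
Check all triples (a,b,c) with a <= c among 7 elements.
This lattice is modular (diamonds M_m and their chain-products are modular).
Total violating triples: 0


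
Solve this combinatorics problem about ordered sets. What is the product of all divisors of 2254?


Divisors of 2254: [1, 2, 7, 14, 23, 46, 49, 98, 161, 322, 1127, 2254]
Product = n^(d(n)/2) = 2254^(12/2)
Product = 131136464365078828096


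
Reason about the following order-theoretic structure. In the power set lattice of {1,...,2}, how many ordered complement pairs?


Complement pair (a,b): a meet b = bottom, a join b = top.
Here: A intersect B = {} and A union B = {1,...,2}.
Pairs found: ({},{1,2}), ({1},{2}), ({2},{1}), ({1,2},{})
Total ordered pairs: 4


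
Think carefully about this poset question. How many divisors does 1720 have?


Divisors of 1720: [1, 2, 4, 5, 8, 10, 20, 40, 43, 86, 172, 215, 344, 430, 860, 1720]
Count: 16


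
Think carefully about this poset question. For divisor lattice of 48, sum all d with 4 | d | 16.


Interval [4,16] in divisors of 48: [4, 8, 16]
Sum = 28


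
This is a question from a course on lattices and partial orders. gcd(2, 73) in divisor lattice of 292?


Meet=gcd.
gcd(2,73)=1


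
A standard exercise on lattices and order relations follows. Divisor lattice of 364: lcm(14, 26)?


Join=lcm.
gcd(14,26)=2
lcm=182


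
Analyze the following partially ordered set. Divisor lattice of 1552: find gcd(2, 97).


In a divisor lattice, meet = gcd (greatest common divisor).
By Euclidean algorithm or factoring: gcd(2,97) = 1


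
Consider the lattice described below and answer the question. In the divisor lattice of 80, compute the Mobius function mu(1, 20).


In a divisor lattice, mu(a,b) = mu(b/a) where mu is the classical Mobius function.
b/a = 20/1 = 20
Prime factorization of 20: primes [2, 5]
20 is not squarefree, so mu(20) = 0


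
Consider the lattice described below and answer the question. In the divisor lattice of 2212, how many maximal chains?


A maximal chain goes from the minimum element to a maximal element via cover relations.
Counting all min-to-max paths in the cover graph.
Total maximal chains: 12


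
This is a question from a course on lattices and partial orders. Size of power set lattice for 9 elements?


Power set = 2^n.
2^9 = 512


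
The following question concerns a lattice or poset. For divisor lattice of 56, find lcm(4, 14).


In a divisor lattice, join = lcm (least common multiple).
Compute lcm iteratively: start with first element, then lcm(current, next).
Elements: [4, 14]
lcm(4,14) = 28
Final lcm = 28


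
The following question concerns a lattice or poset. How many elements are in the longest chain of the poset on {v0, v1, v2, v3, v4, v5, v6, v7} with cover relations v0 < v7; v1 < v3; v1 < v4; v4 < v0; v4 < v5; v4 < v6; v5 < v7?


A chain is a totally ordered subset; we count the number of elements in a maximum chain.
Compute, for each element x, the size of the longest chain ending at x:
  v1: 1
  v2: 1
  v3: 2
  v4: 2
  v0: 3
  v5: 3
  ...
A maximum chain: v1 < v4 < v0 < v7
Number of elements in the longest chain: 4


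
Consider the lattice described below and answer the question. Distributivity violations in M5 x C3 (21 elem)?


Distributive law: a ^ (b v c) = (a ^ b) v (a ^ c).
Check all 21^3 = 9261 ordered triples (a,b,c).
  e.g. a=(a1,0), b=(a2,0), c=(a3,0): lhs=(a1,0) != rhs=(0,0)
  e.g. a=(a1,0), b=(a2,0), c=(a3,1): lhs=(a1,0) != rhs=(0,0)
Total violating triples: 1620


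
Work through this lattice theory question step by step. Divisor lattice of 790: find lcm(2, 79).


In a divisor lattice, join = lcm (least common multiple).
gcd(2,79) = 1
lcm(2,79) = 2*79/gcd = 158/1 = 158


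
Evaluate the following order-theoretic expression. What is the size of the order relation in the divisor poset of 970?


The order relation is {(a,b) : a <= b}, reflexive so it includes (a,a).
Examples: (1,1), (1,10), (1,194), (1,2), (1,485), ...
Total ordered pairs: 27


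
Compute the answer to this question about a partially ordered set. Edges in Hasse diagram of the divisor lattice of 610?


A cover relation a -< b holds when a < b with no c strictly between.
Cover relations:
  1 -< 2
  1 -< 5
  1 -< 61
  2 -< 10
  2 -< 122
  5 -< 10
  5 -< 305
  10 -< 610
  ...4 more
Total: 12


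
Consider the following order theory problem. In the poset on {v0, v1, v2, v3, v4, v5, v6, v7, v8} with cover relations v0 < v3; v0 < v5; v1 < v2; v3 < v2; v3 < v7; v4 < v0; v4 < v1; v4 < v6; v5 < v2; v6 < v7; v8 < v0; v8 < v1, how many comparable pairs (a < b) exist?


A comparable pair {a,b} has a < b or b < a in the order.
Count unordered pairs where one element is strictly below the other.
Examples: {v0,v2}, {v0,v3}, {v0,v4}, {v0,v5}, ...
Total comparable pairs: 22


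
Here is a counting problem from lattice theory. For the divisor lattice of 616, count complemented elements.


An element a is complemented if some b has a meet b = bottom, a join b = top.
a is complemented iff gcd(a, n/a)=1, i.e. a is a unitary divisor of 616.
Complemented elements: 1, 7, 8, 11, 56, 77, ... (2 more)
Count: 8


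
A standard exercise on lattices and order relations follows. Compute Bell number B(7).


B(n) = number of set partitions of an n-element set.
B(n) satisfies the recurrence: B(n+1) = sum_k C(n,k)*B(k).
B(7) = 877


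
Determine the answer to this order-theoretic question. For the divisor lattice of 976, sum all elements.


sigma(n) = sum of divisors.
Divisors of 976: [1, 2, 4, 8, 16, 61, 122, 244, 488, 976]
Sum = 1922


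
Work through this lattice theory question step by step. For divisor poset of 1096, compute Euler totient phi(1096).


phi(n) = n * prod_{p|n} (1 - 1/p).
Prime divisors of 1096: [2, 137]
phi(1096) = 1096 * (1 - 1/2) * (1 - 1/137)
phi(1096) = 544


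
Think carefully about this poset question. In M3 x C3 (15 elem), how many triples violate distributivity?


Distributive law: a ^ (b v c) = (a ^ b) v (a ^ c).
Check all 15^3 = 3375 ordered triples (a,b,c).
  e.g. a=(a1,0), b=(a2,0), c=(a3,0): lhs=(a1,0) != rhs=(0,0)
  e.g. a=(a1,0), b=(a2,0), c=(a3,1): lhs=(a1,0) != rhs=(0,0)
Total violating triples: 162


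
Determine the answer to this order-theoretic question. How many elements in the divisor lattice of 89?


Divisors of 89: [1, 89]
Count: 2


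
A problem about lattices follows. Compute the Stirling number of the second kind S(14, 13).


S(n,k) = k*S(n-1,k) + S(n-1,k-1).
S(13,13) = 1, S(13,12) = 78
S(14,13) = 13*1 + 78 = 13 + 78
S(14,13) = 91


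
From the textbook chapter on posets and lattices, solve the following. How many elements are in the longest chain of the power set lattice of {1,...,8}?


A chain is a totally ordered subset; we count the number of elements in a maximum chain.
Compute, for each element x, the size of the longest chain ending at x:
  {}: 1
  {1}: 2
  {2}: 2
  {3}: 2
  {4}: 2
  {5}: 2
  ...
A maximum chain: {} < {1} < {1,2} < {1,2,3} < {1,2,3,4} < {1,2,3,4,5} < {1,2,3,4,5,6} < {1,2,3,4,5,6,7} < {1,2,3,4,5,6,7,8}
Number of elements in the longest chain: 9


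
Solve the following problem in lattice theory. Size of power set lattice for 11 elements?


Power set = 2^n.
2^11 = 2048


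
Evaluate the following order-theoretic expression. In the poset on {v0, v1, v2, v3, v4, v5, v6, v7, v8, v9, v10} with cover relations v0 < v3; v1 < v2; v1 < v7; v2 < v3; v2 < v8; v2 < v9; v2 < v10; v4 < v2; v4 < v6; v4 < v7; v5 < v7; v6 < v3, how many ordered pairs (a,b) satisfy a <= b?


The order relation is {(a,b) : a <= b}, reflexive so it includes (a,a).
Examples: (v0,v0), (v0,v3), (v1,v1), (v1,v10), (v1,v2), ...
Total ordered pairs: 31


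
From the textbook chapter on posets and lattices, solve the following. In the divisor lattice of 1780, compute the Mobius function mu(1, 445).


In a divisor lattice, mu(a,b) = mu(b/a) where mu is the classical Mobius function.
b/a = 445/1 = 445
Prime factorization of 445: primes [5, 89]
445 is squarefree with 2 prime factor(s), so mu(445) = (-1)^2 = 1


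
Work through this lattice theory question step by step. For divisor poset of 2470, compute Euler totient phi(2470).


phi(n) = n * prod_{p|n} (1 - 1/p).
Prime divisors of 2470: [2, 5, 13, 19]
phi(2470) = 2470 * (1 - 1/2) * (1 - 1/5) * (1 - 1/13) * (1 - 1/19)
phi(2470) = 864


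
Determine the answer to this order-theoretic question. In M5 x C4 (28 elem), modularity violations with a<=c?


Modular law: if a <= c then a v (b ^ c) = (a v b) ^ c.
Check all triples (a,b,c) with a <= c among 28 elements.
This lattice is modular (diamonds M_m and their chain-products are modular).
Total violating triples: 0


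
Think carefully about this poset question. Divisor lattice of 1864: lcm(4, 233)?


Join=lcm.
gcd(4,233)=1
lcm=932


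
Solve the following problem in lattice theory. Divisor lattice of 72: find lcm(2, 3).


In a divisor lattice, join = lcm (least common multiple).
gcd(2,3) = 1
lcm(2,3) = 2*3/gcd = 6/1 = 6


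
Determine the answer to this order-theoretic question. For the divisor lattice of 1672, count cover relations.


A cover relation a -< b holds when a < b with no c strictly between.
Cover relations:
  1 -< 2
  1 -< 11
  1 -< 19
  2 -< 4
  2 -< 22
  2 -< 38
  4 -< 8
  4 -< 44
  ...20 more
Total: 28


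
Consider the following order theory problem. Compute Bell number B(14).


B(n) = number of set partitions of an n-element set.
B(n) satisfies the recurrence: B(n+1) = sum_k C(n,k)*B(k).
B(14) = 190899322


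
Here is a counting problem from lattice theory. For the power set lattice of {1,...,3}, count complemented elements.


An element a is complemented if some b has a meet b = bottom, a join b = top.
every subset A has complement S\A, so all elements are complemented.
Complemented elements: {}, {1}, {2}, {3}, {1,2}, {1,3}, ... (2 more)
Count: 8


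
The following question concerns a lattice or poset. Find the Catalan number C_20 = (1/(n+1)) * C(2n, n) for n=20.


C(n) = C(2n, n) / (n+1).
C(40, 20) = 137846528820
C(20) = 137846528820 / 21 = 6564120420


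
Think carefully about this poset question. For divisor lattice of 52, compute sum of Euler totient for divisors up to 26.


Divisors of 52 up to 26: [1, 2, 4, 13, 26]
phi values: [1, 1, 2, 12, 12]
Sum = 28


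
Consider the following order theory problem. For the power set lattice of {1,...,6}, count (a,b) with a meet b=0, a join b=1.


Complement pair (a,b): a meet b = bottom, a join b = top.
Here: A intersect B = {} and A union B = {1,...,6}.
Pairs found: ({},{1,2,3,4,5,6}), ({1},{2,3,4,5,6}), ({2},{1,3,4,5,6}), ({3},{1,2,4,5,6}), ... (60 more)
Total ordered pairs: 64


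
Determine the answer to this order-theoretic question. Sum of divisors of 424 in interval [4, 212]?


Interval [4,212] in divisors of 424: [4, 212]
Sum = 216


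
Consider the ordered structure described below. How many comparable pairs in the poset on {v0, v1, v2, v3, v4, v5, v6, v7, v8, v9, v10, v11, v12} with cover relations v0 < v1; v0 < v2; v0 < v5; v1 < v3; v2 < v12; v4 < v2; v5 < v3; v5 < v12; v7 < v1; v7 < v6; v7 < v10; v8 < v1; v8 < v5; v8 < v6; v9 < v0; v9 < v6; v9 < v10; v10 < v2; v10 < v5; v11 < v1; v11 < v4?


A comparable pair {a,b} has a < b or b < a in the order.
Count unordered pairs where one element is strictly below the other.
Examples: {v0,v1}, {v0,v2}, {v0,v3}, {v0,v5}, ...
Total comparable pairs: 40


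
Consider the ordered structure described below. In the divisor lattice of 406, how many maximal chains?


A maximal chain goes from the minimum element to a maximal element via cover relations.
Counting all min-to-max paths in the cover graph.
Total maximal chains: 6


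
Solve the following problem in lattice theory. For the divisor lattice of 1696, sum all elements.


sigma(n) = sum of divisors.
Divisors of 1696: [1, 2, 4, 8, 16, 32, 53, 106, 212, 424, 848, 1696]
Sum = 3402


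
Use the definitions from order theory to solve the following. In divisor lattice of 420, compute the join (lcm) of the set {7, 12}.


In a divisor lattice, join = lcm (least common multiple).
Compute lcm iteratively: start with first element, then lcm(current, next).
Elements: [7, 12]
lcm(7,12) = 84
Final lcm = 84


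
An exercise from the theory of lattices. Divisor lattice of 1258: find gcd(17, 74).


In a divisor lattice, meet = gcd (greatest common divisor).
By Euclidean algorithm or factoring: gcd(17,74) = 1


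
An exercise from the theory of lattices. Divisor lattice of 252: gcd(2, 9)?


Meet=gcd.
gcd(2,9)=1


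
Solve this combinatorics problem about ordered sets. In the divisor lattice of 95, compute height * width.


Height = length of longest chain minus 1; width = size of largest antichain.
A maximum chain: 1 | 19 | 95  (height 2).
A maximum antichain: {5, 19}  (width 2).
Product = 2 * 2 = 4


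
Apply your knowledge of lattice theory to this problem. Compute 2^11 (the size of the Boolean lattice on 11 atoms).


Power set = 2^n.
2^11 = 2048


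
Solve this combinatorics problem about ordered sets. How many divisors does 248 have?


Divisors of 248: [1, 2, 4, 8, 31, 62, 124, 248]
Count: 8


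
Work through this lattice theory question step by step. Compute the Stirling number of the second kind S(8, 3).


S(n,k) = k*S(n-1,k) + S(n-1,k-1).
S(7,3) = 301, S(7,2) = 63
S(8,3) = 3*301 + 63 = 903 + 63
S(8,3) = 966
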